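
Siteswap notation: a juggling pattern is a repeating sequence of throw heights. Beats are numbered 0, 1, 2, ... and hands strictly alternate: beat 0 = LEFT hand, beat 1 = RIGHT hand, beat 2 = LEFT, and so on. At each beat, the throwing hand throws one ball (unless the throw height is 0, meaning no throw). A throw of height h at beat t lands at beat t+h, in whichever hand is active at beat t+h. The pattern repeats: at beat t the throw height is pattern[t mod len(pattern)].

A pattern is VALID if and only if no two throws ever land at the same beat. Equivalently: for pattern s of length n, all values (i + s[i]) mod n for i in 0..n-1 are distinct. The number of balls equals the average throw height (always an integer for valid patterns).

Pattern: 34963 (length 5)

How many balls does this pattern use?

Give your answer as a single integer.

Answer: 5

Derivation:
Pattern = [3, 4, 9, 6, 3], length n = 5
  position 0: throw height = 3, running sum = 3
  position 1: throw height = 4, running sum = 7
  position 2: throw height = 9, running sum = 16
  position 3: throw height = 6, running sum = 22
  position 4: throw height = 3, running sum = 25
Total sum = 25; balls = sum / n = 25 / 5 = 5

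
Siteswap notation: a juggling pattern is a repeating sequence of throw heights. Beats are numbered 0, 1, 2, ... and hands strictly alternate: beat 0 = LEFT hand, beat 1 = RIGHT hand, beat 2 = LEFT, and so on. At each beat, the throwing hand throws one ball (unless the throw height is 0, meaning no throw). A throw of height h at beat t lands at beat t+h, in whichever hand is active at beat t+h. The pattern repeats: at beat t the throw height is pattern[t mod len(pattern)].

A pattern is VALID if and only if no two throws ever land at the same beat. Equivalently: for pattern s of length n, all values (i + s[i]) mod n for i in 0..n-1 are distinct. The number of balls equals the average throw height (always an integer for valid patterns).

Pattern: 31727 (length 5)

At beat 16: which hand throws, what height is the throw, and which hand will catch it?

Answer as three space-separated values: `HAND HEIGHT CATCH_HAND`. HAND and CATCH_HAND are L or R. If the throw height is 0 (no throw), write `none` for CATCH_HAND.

Answer: L 1 R

Derivation:
Beat 16: 16 mod 2 = 0, so hand = L
Throw height = pattern[16 mod 5] = pattern[1] = 1
Lands at beat 16+1=17, 17 mod 2 = 1, so catch hand = R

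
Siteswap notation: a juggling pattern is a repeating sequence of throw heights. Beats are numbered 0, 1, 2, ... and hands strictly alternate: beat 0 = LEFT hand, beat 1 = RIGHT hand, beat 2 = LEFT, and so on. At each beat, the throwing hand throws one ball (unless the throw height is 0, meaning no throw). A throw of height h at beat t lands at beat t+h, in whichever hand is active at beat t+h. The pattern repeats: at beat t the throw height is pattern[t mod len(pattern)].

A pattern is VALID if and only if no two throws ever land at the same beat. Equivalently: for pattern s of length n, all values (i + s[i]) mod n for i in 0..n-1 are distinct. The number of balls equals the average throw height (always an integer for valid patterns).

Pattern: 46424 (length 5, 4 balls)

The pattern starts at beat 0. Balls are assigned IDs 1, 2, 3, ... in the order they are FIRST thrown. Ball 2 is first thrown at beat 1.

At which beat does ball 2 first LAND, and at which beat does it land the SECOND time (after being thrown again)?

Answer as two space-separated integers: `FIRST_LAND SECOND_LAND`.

Beat 0 (L): throw ball1 h=4 -> lands@4:L; in-air after throw: [b1@4:L]
Beat 1 (R): throw ball2 h=6 -> lands@7:R; in-air after throw: [b1@4:L b2@7:R]
Beat 2 (L): throw ball3 h=4 -> lands@6:L; in-air after throw: [b1@4:L b3@6:L b2@7:R]
Beat 3 (R): throw ball4 h=2 -> lands@5:R; in-air after throw: [b1@4:L b4@5:R b3@6:L b2@7:R]
Beat 4 (L): throw ball1 h=4 -> lands@8:L; in-air after throw: [b4@5:R b3@6:L b2@7:R b1@8:L]
Beat 5 (R): throw ball4 h=4 -> lands@9:R; in-air after throw: [b3@6:L b2@7:R b1@8:L b4@9:R]
Beat 6 (L): throw ball3 h=6 -> lands@12:L; in-air after throw: [b2@7:R b1@8:L b4@9:R b3@12:L]
Beat 7 (R): throw ball2 h=4 -> lands@11:R; in-air after throw: [b1@8:L b4@9:R b2@11:R b3@12:L]
Beat 8 (L): throw ball1 h=2 -> lands@10:L; in-air after throw: [b4@9:R b1@10:L b2@11:R b3@12:L]
Beat 9 (R): throw ball4 h=4 -> lands@13:R; in-air after throw: [b1@10:L b2@11:R b3@12:L b4@13:R]
Beat 10 (L): throw ball1 h=4 -> lands@14:L; in-air after throw: [b2@11:R b3@12:L b4@13:R b1@14:L]
Beat 11 (R): throw ball2 h=6 -> lands@17:R; in-air after throw: [b3@12:L b4@13:R b1@14:L b2@17:R]
Ball 2: thrown@1 h=6 -> first land @7; rethrown@7 h=4 -> second land @11

Answer: 7 11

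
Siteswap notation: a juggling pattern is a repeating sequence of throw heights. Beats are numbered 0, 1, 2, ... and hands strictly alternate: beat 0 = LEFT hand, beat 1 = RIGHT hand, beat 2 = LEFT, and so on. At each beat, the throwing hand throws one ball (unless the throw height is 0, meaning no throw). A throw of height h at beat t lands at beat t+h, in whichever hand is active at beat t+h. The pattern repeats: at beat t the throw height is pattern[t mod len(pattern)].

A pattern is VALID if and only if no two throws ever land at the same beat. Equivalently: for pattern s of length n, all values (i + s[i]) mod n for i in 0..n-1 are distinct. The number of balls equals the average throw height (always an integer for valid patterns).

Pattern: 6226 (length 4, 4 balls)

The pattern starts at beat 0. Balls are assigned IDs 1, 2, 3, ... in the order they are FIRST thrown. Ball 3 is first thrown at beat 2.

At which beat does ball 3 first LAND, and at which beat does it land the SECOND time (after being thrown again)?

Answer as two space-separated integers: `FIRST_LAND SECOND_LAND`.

Beat 0 (L): throw ball1 h=6 -> lands@6:L; in-air after throw: [b1@6:L]
Beat 1 (R): throw ball2 h=2 -> lands@3:R; in-air after throw: [b2@3:R b1@6:L]
Beat 2 (L): throw ball3 h=2 -> lands@4:L; in-air after throw: [b2@3:R b3@4:L b1@6:L]
Beat 3 (R): throw ball2 h=6 -> lands@9:R; in-air after throw: [b3@4:L b1@6:L b2@9:R]
Beat 4 (L): throw ball3 h=6 -> lands@10:L; in-air after throw: [b1@6:L b2@9:R b3@10:L]
Beat 5 (R): throw ball4 h=2 -> lands@7:R; in-air after throw: [b1@6:L b4@7:R b2@9:R b3@10:L]
Beat 6 (L): throw ball1 h=2 -> lands@8:L; in-air after throw: [b4@7:R b1@8:L b2@9:R b3@10:L]
Beat 7 (R): throw ball4 h=6 -> lands@13:R; in-air after throw: [b1@8:L b2@9:R b3@10:L b4@13:R]
Beat 8 (L): throw ball1 h=6 -> lands@14:L; in-air after throw: [b2@9:R b3@10:L b4@13:R b1@14:L]
Beat 9 (R): throw ball2 h=2 -> lands@11:R; in-air after throw: [b3@10:L b2@11:R b4@13:R b1@14:L]
Beat 10 (L): throw ball3 h=2 -> lands@12:L; in-air after throw: [b2@11:R b3@12:L b4@13:R b1@14:L]
Ball 3: thrown@2 h=2 -> first land @4; rethrown@4 h=6 -> second land @10

Answer: 4 10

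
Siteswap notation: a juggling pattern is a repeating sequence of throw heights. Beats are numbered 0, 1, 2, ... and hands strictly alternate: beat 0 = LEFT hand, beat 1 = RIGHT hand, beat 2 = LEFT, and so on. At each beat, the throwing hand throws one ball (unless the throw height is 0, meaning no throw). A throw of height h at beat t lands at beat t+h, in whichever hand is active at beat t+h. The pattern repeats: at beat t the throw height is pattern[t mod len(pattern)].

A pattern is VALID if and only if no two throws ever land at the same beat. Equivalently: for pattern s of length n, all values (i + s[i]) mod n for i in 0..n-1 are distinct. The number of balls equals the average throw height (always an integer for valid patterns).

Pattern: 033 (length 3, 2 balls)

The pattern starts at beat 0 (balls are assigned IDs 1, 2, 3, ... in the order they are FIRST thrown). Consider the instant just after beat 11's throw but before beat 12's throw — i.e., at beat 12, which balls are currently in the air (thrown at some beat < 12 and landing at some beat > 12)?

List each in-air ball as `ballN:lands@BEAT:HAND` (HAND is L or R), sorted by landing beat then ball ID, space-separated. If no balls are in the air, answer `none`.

Beat 1 (R): throw ball1 h=3 -> lands@4:L; in-air after throw: [b1@4:L]
Beat 2 (L): throw ball2 h=3 -> lands@5:R; in-air after throw: [b1@4:L b2@5:R]
Beat 4 (L): throw ball1 h=3 -> lands@7:R; in-air after throw: [b2@5:R b1@7:R]
Beat 5 (R): throw ball2 h=3 -> lands@8:L; in-air after throw: [b1@7:R b2@8:L]
Beat 7 (R): throw ball1 h=3 -> lands@10:L; in-air after throw: [b2@8:L b1@10:L]
Beat 8 (L): throw ball2 h=3 -> lands@11:R; in-air after throw: [b1@10:L b2@11:R]
Beat 10 (L): throw ball1 h=3 -> lands@13:R; in-air after throw: [b2@11:R b1@13:R]
Beat 11 (R): throw ball2 h=3 -> lands@14:L; in-air after throw: [b1@13:R b2@14:L]

Answer: ball1:lands@13:R ball2:lands@14:L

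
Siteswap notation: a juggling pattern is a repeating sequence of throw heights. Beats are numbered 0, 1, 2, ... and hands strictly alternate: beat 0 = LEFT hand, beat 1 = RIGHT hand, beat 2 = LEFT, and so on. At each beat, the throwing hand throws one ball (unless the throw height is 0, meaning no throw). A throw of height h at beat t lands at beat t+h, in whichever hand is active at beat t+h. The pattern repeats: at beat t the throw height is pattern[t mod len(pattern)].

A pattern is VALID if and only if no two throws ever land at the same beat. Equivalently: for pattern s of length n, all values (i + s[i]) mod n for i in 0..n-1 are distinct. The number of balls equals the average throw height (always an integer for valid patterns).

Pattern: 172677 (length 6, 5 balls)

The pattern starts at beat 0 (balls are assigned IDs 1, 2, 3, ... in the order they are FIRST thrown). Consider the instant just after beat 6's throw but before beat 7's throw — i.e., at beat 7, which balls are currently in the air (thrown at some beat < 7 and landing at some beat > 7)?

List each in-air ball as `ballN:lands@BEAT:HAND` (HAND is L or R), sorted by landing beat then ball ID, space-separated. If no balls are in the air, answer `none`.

Beat 0 (L): throw ball1 h=1 -> lands@1:R; in-air after throw: [b1@1:R]
Beat 1 (R): throw ball1 h=7 -> lands@8:L; in-air after throw: [b1@8:L]
Beat 2 (L): throw ball2 h=2 -> lands@4:L; in-air after throw: [b2@4:L b1@8:L]
Beat 3 (R): throw ball3 h=6 -> lands@9:R; in-air after throw: [b2@4:L b1@8:L b3@9:R]
Beat 4 (L): throw ball2 h=7 -> lands@11:R; in-air after throw: [b1@8:L b3@9:R b2@11:R]
Beat 5 (R): throw ball4 h=7 -> lands@12:L; in-air after throw: [b1@8:L b3@9:R b2@11:R b4@12:L]
Beat 6 (L): throw ball5 h=1 -> lands@7:R; in-air after throw: [b5@7:R b1@8:L b3@9:R b2@11:R b4@12:L]
Beat 7 (R): throw ball5 h=7 -> lands@14:L; in-air after throw: [b1@8:L b3@9:R b2@11:R b4@12:L b5@14:L]

Answer: ball1:lands@8:L ball3:lands@9:R ball2:lands@11:R ball4:lands@12:L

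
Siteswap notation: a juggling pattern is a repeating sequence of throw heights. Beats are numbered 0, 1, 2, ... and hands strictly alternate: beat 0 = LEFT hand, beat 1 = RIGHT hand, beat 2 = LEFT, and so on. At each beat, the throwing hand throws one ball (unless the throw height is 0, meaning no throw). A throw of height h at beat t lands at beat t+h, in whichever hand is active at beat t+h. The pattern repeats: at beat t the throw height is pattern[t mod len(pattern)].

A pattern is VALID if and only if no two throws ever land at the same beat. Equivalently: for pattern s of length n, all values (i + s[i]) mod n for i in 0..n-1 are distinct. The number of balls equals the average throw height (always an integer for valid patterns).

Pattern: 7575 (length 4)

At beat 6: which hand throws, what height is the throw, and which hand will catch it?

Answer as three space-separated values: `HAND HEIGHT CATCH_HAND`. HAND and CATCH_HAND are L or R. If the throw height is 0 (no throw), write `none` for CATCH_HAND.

Answer: L 7 R

Derivation:
Beat 6: 6 mod 2 = 0, so hand = L
Throw height = pattern[6 mod 4] = pattern[2] = 7
Lands at beat 6+7=13, 13 mod 2 = 1, so catch hand = R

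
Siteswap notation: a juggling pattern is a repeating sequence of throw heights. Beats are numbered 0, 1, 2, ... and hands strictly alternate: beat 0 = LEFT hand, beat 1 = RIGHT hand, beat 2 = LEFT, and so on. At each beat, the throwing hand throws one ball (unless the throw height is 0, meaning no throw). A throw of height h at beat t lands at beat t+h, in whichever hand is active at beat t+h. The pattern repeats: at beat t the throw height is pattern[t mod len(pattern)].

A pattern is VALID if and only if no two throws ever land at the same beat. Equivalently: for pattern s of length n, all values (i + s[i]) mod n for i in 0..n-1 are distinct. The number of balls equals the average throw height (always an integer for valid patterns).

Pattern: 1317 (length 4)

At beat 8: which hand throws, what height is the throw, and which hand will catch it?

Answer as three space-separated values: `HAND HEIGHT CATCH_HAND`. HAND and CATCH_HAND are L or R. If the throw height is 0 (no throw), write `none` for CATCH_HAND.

Answer: L 1 R

Derivation:
Beat 8: 8 mod 2 = 0, so hand = L
Throw height = pattern[8 mod 4] = pattern[0] = 1
Lands at beat 8+1=9, 9 mod 2 = 1, so catch hand = R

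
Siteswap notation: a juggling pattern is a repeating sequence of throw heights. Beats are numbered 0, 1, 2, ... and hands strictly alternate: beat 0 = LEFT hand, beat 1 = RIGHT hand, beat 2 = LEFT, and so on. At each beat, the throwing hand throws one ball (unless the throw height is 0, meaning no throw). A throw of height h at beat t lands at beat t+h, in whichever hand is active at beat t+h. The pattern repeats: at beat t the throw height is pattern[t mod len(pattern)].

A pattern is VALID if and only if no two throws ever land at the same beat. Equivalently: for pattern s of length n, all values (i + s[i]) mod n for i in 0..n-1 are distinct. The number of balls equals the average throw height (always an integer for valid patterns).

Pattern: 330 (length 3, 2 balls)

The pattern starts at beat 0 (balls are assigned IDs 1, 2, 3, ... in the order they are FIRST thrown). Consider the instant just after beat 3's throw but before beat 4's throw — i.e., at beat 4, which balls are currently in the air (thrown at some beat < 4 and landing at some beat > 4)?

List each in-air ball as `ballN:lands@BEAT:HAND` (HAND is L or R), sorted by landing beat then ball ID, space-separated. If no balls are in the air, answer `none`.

Answer: ball1:lands@6:L

Derivation:
Beat 0 (L): throw ball1 h=3 -> lands@3:R; in-air after throw: [b1@3:R]
Beat 1 (R): throw ball2 h=3 -> lands@4:L; in-air after throw: [b1@3:R b2@4:L]
Beat 3 (R): throw ball1 h=3 -> lands@6:L; in-air after throw: [b2@4:L b1@6:L]
Beat 4 (L): throw ball2 h=3 -> lands@7:R; in-air after throw: [b1@6:L b2@7:R]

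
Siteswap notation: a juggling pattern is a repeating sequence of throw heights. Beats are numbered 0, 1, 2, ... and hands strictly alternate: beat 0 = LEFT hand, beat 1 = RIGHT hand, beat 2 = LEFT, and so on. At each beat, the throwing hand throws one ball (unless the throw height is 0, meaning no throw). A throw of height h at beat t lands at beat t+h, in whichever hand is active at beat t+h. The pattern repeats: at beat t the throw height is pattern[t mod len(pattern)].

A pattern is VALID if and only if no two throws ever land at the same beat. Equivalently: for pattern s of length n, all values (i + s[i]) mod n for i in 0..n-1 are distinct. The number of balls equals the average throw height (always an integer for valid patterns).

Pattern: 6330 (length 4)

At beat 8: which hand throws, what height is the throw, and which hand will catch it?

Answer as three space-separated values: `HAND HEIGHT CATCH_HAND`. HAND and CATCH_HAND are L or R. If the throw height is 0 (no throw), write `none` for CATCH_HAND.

Answer: L 6 L

Derivation:
Beat 8: 8 mod 2 = 0, so hand = L
Throw height = pattern[8 mod 4] = pattern[0] = 6
Lands at beat 8+6=14, 14 mod 2 = 0, so catch hand = L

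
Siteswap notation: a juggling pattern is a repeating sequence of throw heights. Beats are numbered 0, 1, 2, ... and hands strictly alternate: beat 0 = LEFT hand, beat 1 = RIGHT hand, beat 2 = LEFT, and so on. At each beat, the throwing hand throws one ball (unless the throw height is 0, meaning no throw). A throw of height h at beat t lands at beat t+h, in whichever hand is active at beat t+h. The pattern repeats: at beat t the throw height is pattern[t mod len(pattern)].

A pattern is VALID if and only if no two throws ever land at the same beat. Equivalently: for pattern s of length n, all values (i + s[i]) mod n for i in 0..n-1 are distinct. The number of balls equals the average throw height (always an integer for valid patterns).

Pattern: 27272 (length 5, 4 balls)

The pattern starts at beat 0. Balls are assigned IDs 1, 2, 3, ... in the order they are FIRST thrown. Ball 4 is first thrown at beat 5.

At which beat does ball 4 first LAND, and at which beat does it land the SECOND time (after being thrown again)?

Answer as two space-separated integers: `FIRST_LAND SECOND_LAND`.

Answer: 7 9

Derivation:
Beat 0 (L): throw ball1 h=2 -> lands@2:L; in-air after throw: [b1@2:L]
Beat 1 (R): throw ball2 h=7 -> lands@8:L; in-air after throw: [b1@2:L b2@8:L]
Beat 2 (L): throw ball1 h=2 -> lands@4:L; in-air after throw: [b1@4:L b2@8:L]
Beat 3 (R): throw ball3 h=7 -> lands@10:L; in-air after throw: [b1@4:L b2@8:L b3@10:L]
Beat 4 (L): throw ball1 h=2 -> lands@6:L; in-air after throw: [b1@6:L b2@8:L b3@10:L]
Beat 5 (R): throw ball4 h=2 -> lands@7:R; in-air after throw: [b1@6:L b4@7:R b2@8:L b3@10:L]
Beat 6 (L): throw ball1 h=7 -> lands@13:R; in-air after throw: [b4@7:R b2@8:L b3@10:L b1@13:R]
Beat 7 (R): throw ball4 h=2 -> lands@9:R; in-air after throw: [b2@8:L b4@9:R b3@10:L b1@13:R]
Beat 8 (L): throw ball2 h=7 -> lands@15:R; in-air after throw: [b4@9:R b3@10:L b1@13:R b2@15:R]
Beat 9 (R): throw ball4 h=2 -> lands@11:R; in-air after throw: [b3@10:L b4@11:R b1@13:R b2@15:R]
Ball 4: thrown@5 h=2 -> first land @7; rethrown@7 h=2 -> second land @9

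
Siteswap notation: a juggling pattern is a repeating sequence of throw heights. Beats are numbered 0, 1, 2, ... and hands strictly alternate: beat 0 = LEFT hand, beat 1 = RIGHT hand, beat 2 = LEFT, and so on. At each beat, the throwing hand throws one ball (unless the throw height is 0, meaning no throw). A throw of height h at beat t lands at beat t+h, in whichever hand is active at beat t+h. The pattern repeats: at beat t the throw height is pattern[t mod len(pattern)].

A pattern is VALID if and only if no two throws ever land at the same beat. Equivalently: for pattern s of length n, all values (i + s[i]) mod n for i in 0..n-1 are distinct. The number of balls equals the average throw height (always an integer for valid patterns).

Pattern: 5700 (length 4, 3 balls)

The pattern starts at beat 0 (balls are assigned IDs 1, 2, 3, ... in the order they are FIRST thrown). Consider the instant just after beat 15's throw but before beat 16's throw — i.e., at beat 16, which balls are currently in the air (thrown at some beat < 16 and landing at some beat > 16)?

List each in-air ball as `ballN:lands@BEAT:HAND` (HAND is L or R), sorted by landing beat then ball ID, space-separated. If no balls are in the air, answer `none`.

Answer: ball1:lands@17:R ball2:lands@20:L

Derivation:
Beat 0 (L): throw ball1 h=5 -> lands@5:R; in-air after throw: [b1@5:R]
Beat 1 (R): throw ball2 h=7 -> lands@8:L; in-air after throw: [b1@5:R b2@8:L]
Beat 4 (L): throw ball3 h=5 -> lands@9:R; in-air after throw: [b1@5:R b2@8:L b3@9:R]
Beat 5 (R): throw ball1 h=7 -> lands@12:L; in-air after throw: [b2@8:L b3@9:R b1@12:L]
Beat 8 (L): throw ball2 h=5 -> lands@13:R; in-air after throw: [b3@9:R b1@12:L b2@13:R]
Beat 9 (R): throw ball3 h=7 -> lands@16:L; in-air after throw: [b1@12:L b2@13:R b3@16:L]
Beat 12 (L): throw ball1 h=5 -> lands@17:R; in-air after throw: [b2@13:R b3@16:L b1@17:R]
Beat 13 (R): throw ball2 h=7 -> lands@20:L; in-air after throw: [b3@16:L b1@17:R b2@20:L]
Beat 16 (L): throw ball3 h=5 -> lands@21:R; in-air after throw: [b1@17:R b2@20:L b3@21:R]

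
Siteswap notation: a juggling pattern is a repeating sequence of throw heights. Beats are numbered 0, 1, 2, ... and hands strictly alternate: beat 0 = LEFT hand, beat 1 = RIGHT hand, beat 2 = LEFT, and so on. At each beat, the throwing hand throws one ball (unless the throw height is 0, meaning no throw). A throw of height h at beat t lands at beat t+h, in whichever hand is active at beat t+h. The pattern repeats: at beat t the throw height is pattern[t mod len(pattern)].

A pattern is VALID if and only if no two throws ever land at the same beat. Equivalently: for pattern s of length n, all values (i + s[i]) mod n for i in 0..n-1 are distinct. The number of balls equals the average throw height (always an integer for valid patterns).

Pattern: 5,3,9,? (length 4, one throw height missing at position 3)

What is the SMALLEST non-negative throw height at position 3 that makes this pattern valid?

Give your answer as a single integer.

i=0: (0 + 5) mod 4 = 1
i=1: (1 + 3) mod 4 = 0
i=2: (2 + 9) mod 4 = 3
i=3: s[i]=? (unknown)
Known residues: [0, 1, 3]; need a permutation of 0..3, so missing residue r = 2
Need (3 + s) mod 4 = 2; smallest s = (2 - 3) mod 4 = 3

Answer: 3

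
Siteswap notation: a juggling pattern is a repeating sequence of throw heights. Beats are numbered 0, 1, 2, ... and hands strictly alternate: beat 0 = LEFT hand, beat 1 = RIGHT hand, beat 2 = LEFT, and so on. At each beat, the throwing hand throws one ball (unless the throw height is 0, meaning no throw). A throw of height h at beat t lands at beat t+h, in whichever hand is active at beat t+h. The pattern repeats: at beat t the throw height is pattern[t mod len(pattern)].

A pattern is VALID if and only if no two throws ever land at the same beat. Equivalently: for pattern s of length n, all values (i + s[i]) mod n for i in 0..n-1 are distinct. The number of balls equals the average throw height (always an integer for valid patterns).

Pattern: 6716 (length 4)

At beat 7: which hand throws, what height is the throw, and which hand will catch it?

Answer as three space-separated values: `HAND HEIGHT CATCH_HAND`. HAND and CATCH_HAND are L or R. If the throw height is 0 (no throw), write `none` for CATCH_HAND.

Beat 7: 7 mod 2 = 1, so hand = R
Throw height = pattern[7 mod 4] = pattern[3] = 6
Lands at beat 7+6=13, 13 mod 2 = 1, so catch hand = R

Answer: R 6 R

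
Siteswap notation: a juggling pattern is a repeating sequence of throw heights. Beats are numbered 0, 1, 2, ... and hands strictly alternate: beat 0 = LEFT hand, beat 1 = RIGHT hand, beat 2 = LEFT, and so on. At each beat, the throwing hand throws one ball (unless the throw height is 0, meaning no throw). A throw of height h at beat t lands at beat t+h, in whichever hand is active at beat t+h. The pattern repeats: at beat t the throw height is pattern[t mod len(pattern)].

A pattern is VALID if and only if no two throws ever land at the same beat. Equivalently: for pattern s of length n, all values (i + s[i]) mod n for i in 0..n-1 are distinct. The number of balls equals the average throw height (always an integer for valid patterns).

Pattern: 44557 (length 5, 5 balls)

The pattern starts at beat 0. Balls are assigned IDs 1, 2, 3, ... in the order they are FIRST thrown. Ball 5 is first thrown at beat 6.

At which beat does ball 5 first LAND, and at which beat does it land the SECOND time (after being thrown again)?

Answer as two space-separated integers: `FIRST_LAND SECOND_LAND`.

Beat 0 (L): throw ball1 h=4 -> lands@4:L; in-air after throw: [b1@4:L]
Beat 1 (R): throw ball2 h=4 -> lands@5:R; in-air after throw: [b1@4:L b2@5:R]
Beat 2 (L): throw ball3 h=5 -> lands@7:R; in-air after throw: [b1@4:L b2@5:R b3@7:R]
Beat 3 (R): throw ball4 h=5 -> lands@8:L; in-air after throw: [b1@4:L b2@5:R b3@7:R b4@8:L]
Beat 4 (L): throw ball1 h=7 -> lands@11:R; in-air after throw: [b2@5:R b3@7:R b4@8:L b1@11:R]
Beat 5 (R): throw ball2 h=4 -> lands@9:R; in-air after throw: [b3@7:R b4@8:L b2@9:R b1@11:R]
Beat 6 (L): throw ball5 h=4 -> lands@10:L; in-air after throw: [b3@7:R b4@8:L b2@9:R b5@10:L b1@11:R]
Beat 7 (R): throw ball3 h=5 -> lands@12:L; in-air after throw: [b4@8:L b2@9:R b5@10:L b1@11:R b3@12:L]
Beat 8 (L): throw ball4 h=5 -> lands@13:R; in-air after throw: [b2@9:R b5@10:L b1@11:R b3@12:L b4@13:R]
Beat 9 (R): throw ball2 h=7 -> lands@16:L; in-air after throw: [b5@10:L b1@11:R b3@12:L b4@13:R b2@16:L]
Beat 10 (L): throw ball5 h=4 -> lands@14:L; in-air after throw: [b1@11:R b3@12:L b4@13:R b5@14:L b2@16:L]
Beat 11 (R): throw ball1 h=4 -> lands@15:R; in-air after throw: [b3@12:L b4@13:R b5@14:L b1@15:R b2@16:L]
Beat 12 (L): throw ball3 h=5 -> lands@17:R; in-air after throw: [b4@13:R b5@14:L b1@15:R b2@16:L b3@17:R]
Beat 13 (R): throw ball4 h=5 -> lands@18:L; in-air after throw: [b5@14:L b1@15:R b2@16:L b3@17:R b4@18:L]
Beat 14 (L): throw ball5 h=7 -> lands@21:R; in-air after throw: [b1@15:R b2@16:L b3@17:R b4@18:L b5@21:R]
Ball 5: thrown@6 h=4 -> first land @10; rethrown@10 h=4 -> second land @14

Answer: 10 14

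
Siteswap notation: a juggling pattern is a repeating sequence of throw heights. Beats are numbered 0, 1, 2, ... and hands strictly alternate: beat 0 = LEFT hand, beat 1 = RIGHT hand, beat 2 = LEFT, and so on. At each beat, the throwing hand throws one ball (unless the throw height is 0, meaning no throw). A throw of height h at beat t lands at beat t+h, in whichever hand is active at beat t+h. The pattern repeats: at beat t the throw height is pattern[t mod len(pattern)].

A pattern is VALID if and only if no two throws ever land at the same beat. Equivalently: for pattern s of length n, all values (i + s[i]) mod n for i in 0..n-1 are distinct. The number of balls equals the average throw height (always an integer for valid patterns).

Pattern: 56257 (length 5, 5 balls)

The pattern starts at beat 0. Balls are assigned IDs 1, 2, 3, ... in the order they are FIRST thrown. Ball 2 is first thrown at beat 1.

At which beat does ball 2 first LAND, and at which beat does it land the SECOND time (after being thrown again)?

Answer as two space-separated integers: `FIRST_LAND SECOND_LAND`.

Answer: 7 9

Derivation:
Beat 0 (L): throw ball1 h=5 -> lands@5:R; in-air after throw: [b1@5:R]
Beat 1 (R): throw ball2 h=6 -> lands@7:R; in-air after throw: [b1@5:R b2@7:R]
Beat 2 (L): throw ball3 h=2 -> lands@4:L; in-air after throw: [b3@4:L b1@5:R b2@7:R]
Beat 3 (R): throw ball4 h=5 -> lands@8:L; in-air after throw: [b3@4:L b1@5:R b2@7:R b4@8:L]
Beat 4 (L): throw ball3 h=7 -> lands@11:R; in-air after throw: [b1@5:R b2@7:R b4@8:L b3@11:R]
Beat 5 (R): throw ball1 h=5 -> lands@10:L; in-air after throw: [b2@7:R b4@8:L b1@10:L b3@11:R]
Beat 6 (L): throw ball5 h=6 -> lands@12:L; in-air after throw: [b2@7:R b4@8:L b1@10:L b3@11:R b5@12:L]
Beat 7 (R): throw ball2 h=2 -> lands@9:R; in-air after throw: [b4@8:L b2@9:R b1@10:L b3@11:R b5@12:L]
Beat 8 (L): throw ball4 h=5 -> lands@13:R; in-air after throw: [b2@9:R b1@10:L b3@11:R b5@12:L b4@13:R]
Beat 9 (R): throw ball2 h=7 -> lands@16:L; in-air after throw: [b1@10:L b3@11:R b5@12:L b4@13:R b2@16:L]
Ball 2: thrown@1 h=6 -> first land @7; rethrown@7 h=2 -> second land @9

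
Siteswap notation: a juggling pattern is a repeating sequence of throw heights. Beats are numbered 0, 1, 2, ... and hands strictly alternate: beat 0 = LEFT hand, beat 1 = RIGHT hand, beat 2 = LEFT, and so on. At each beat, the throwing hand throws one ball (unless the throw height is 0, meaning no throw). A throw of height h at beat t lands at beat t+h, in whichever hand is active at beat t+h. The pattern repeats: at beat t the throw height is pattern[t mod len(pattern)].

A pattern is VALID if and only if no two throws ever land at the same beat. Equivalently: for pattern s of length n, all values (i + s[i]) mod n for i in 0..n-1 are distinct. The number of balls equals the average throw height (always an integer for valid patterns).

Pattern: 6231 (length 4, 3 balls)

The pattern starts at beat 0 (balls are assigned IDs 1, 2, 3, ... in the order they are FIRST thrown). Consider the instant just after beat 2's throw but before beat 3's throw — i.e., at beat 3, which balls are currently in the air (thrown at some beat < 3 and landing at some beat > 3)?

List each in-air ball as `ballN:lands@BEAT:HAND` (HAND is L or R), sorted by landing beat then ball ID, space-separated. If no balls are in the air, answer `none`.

Beat 0 (L): throw ball1 h=6 -> lands@6:L; in-air after throw: [b1@6:L]
Beat 1 (R): throw ball2 h=2 -> lands@3:R; in-air after throw: [b2@3:R b1@6:L]
Beat 2 (L): throw ball3 h=3 -> lands@5:R; in-air after throw: [b2@3:R b3@5:R b1@6:L]
Beat 3 (R): throw ball2 h=1 -> lands@4:L; in-air after throw: [b2@4:L b3@5:R b1@6:L]

Answer: ball3:lands@5:R ball1:lands@6:L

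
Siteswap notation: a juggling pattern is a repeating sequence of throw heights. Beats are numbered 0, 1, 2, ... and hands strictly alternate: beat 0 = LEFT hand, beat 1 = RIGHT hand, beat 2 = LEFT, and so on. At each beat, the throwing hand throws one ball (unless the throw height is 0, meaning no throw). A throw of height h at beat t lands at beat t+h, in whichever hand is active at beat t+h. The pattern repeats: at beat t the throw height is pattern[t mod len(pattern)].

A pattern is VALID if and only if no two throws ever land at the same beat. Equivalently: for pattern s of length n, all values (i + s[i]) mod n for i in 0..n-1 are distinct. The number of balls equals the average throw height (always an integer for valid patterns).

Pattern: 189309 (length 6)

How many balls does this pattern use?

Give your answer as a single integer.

Pattern = [1, 8, 9, 3, 0, 9], length n = 6
  position 0: throw height = 1, running sum = 1
  position 1: throw height = 8, running sum = 9
  position 2: throw height = 9, running sum = 18
  position 3: throw height = 3, running sum = 21
  position 4: throw height = 0, running sum = 21
  position 5: throw height = 9, running sum = 30
Total sum = 30; balls = sum / n = 30 / 6 = 5

Answer: 5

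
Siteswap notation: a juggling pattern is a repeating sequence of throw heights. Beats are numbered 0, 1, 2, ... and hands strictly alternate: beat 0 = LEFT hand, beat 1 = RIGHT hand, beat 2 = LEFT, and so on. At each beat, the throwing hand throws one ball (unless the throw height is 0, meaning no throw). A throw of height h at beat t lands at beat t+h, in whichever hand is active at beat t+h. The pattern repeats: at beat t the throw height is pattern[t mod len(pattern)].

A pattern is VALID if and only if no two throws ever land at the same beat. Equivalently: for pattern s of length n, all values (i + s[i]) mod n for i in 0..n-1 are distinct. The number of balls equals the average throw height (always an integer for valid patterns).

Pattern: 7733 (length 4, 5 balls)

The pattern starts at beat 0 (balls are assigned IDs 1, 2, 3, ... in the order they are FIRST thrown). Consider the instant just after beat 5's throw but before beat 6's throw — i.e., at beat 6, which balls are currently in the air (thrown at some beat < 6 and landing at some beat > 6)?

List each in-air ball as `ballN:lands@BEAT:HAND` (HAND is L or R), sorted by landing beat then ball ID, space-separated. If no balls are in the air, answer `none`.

Answer: ball1:lands@7:R ball2:lands@8:L ball5:lands@11:R ball3:lands@12:L

Derivation:
Beat 0 (L): throw ball1 h=7 -> lands@7:R; in-air after throw: [b1@7:R]
Beat 1 (R): throw ball2 h=7 -> lands@8:L; in-air after throw: [b1@7:R b2@8:L]
Beat 2 (L): throw ball3 h=3 -> lands@5:R; in-air after throw: [b3@5:R b1@7:R b2@8:L]
Beat 3 (R): throw ball4 h=3 -> lands@6:L; in-air after throw: [b3@5:R b4@6:L b1@7:R b2@8:L]
Beat 4 (L): throw ball5 h=7 -> lands@11:R; in-air after throw: [b3@5:R b4@6:L b1@7:R b2@8:L b5@11:R]
Beat 5 (R): throw ball3 h=7 -> lands@12:L; in-air after throw: [b4@6:L b1@7:R b2@8:L b5@11:R b3@12:L]
Beat 6 (L): throw ball4 h=3 -> lands@9:R; in-air after throw: [b1@7:R b2@8:L b4@9:R b5@11:R b3@12:L]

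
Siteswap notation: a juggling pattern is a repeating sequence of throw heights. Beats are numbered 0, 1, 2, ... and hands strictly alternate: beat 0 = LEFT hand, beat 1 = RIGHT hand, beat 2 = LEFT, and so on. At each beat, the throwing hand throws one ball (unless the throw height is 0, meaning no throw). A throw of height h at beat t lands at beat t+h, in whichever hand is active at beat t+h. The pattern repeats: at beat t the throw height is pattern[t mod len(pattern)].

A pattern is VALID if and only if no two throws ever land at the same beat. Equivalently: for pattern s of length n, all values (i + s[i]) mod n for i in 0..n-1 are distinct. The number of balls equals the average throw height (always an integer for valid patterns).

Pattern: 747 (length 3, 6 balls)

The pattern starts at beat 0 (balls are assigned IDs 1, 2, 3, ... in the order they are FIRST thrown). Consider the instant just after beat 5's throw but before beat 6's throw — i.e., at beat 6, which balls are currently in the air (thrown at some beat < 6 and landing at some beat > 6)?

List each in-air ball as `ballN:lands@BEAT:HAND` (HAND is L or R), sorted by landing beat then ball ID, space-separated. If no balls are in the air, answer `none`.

Beat 0 (L): throw ball1 h=7 -> lands@7:R; in-air after throw: [b1@7:R]
Beat 1 (R): throw ball2 h=4 -> lands@5:R; in-air after throw: [b2@5:R b1@7:R]
Beat 2 (L): throw ball3 h=7 -> lands@9:R; in-air after throw: [b2@5:R b1@7:R b3@9:R]
Beat 3 (R): throw ball4 h=7 -> lands@10:L; in-air after throw: [b2@5:R b1@7:R b3@9:R b4@10:L]
Beat 4 (L): throw ball5 h=4 -> lands@8:L; in-air after throw: [b2@5:R b1@7:R b5@8:L b3@9:R b4@10:L]
Beat 5 (R): throw ball2 h=7 -> lands@12:L; in-air after throw: [b1@7:R b5@8:L b3@9:R b4@10:L b2@12:L]
Beat 6 (L): throw ball6 h=7 -> lands@13:R; in-air after throw: [b1@7:R b5@8:L b3@9:R b4@10:L b2@12:L b6@13:R]

Answer: ball1:lands@7:R ball5:lands@8:L ball3:lands@9:R ball4:lands@10:L ball2:lands@12:L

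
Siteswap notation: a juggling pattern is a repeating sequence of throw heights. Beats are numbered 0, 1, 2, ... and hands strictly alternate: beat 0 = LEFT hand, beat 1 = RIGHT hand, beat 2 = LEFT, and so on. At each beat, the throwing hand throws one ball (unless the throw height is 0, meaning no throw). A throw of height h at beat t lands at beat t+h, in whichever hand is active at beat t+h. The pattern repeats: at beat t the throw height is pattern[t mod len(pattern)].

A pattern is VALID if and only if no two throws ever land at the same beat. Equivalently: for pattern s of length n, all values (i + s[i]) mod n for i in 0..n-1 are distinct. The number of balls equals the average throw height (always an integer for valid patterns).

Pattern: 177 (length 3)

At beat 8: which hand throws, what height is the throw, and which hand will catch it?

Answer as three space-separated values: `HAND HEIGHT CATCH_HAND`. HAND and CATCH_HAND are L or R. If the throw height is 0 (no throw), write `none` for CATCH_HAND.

Answer: L 7 R

Derivation:
Beat 8: 8 mod 2 = 0, so hand = L
Throw height = pattern[8 mod 3] = pattern[2] = 7
Lands at beat 8+7=15, 15 mod 2 = 1, so catch hand = R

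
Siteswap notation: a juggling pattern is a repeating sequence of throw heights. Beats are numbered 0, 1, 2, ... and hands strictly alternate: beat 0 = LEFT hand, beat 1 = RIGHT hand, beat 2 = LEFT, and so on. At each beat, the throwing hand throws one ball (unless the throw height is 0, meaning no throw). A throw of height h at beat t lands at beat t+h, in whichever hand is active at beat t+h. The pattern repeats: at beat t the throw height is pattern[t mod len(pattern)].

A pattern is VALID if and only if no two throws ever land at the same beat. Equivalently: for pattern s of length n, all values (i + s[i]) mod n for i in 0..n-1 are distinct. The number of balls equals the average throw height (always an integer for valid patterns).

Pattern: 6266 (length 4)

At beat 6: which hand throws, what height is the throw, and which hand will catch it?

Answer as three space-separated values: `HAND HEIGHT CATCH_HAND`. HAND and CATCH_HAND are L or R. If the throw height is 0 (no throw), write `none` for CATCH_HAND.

Answer: L 6 L

Derivation:
Beat 6: 6 mod 2 = 0, so hand = L
Throw height = pattern[6 mod 4] = pattern[2] = 6
Lands at beat 6+6=12, 12 mod 2 = 0, so catch hand = L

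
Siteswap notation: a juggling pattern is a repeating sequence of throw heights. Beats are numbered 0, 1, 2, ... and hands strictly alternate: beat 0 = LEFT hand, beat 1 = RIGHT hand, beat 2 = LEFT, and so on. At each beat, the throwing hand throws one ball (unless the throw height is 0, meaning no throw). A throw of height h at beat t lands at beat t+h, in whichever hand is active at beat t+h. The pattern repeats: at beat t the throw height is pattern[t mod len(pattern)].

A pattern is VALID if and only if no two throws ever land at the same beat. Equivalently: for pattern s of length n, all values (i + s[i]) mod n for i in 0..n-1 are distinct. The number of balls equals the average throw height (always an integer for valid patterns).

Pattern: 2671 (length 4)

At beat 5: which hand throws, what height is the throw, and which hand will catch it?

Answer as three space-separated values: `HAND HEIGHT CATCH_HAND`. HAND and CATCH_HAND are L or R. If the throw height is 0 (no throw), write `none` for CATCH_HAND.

Beat 5: 5 mod 2 = 1, so hand = R
Throw height = pattern[5 mod 4] = pattern[1] = 6
Lands at beat 5+6=11, 11 mod 2 = 1, so catch hand = R

Answer: R 6 R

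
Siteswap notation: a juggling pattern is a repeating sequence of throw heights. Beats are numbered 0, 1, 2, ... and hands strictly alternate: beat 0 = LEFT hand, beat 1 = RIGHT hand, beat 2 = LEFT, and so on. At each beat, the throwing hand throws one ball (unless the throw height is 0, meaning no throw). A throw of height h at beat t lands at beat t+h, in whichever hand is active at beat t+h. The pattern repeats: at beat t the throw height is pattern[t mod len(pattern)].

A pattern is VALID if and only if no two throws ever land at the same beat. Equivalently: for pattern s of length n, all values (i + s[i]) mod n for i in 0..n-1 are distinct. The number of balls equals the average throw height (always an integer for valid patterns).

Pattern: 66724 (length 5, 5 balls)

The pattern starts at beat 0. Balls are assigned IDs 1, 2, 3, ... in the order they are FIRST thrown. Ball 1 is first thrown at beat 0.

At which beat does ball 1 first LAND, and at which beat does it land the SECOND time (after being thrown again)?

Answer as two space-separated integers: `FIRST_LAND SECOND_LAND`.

Answer: 6 12

Derivation:
Beat 0 (L): throw ball1 h=6 -> lands@6:L; in-air after throw: [b1@6:L]
Beat 1 (R): throw ball2 h=6 -> lands@7:R; in-air after throw: [b1@6:L b2@7:R]
Beat 2 (L): throw ball3 h=7 -> lands@9:R; in-air after throw: [b1@6:L b2@7:R b3@9:R]
Beat 3 (R): throw ball4 h=2 -> lands@5:R; in-air after throw: [b4@5:R b1@6:L b2@7:R b3@9:R]
Beat 4 (L): throw ball5 h=4 -> lands@8:L; in-air after throw: [b4@5:R b1@6:L b2@7:R b5@8:L b3@9:R]
Beat 5 (R): throw ball4 h=6 -> lands@11:R; in-air after throw: [b1@6:L b2@7:R b5@8:L b3@9:R b4@11:R]
Beat 6 (L): throw ball1 h=6 -> lands@12:L; in-air after throw: [b2@7:R b5@8:L b3@9:R b4@11:R b1@12:L]
Beat 7 (R): throw ball2 h=7 -> lands@14:L; in-air after throw: [b5@8:L b3@9:R b4@11:R b1@12:L b2@14:L]
Beat 8 (L): throw ball5 h=2 -> lands@10:L; in-air after throw: [b3@9:R b5@10:L b4@11:R b1@12:L b2@14:L]
Beat 9 (R): throw ball3 h=4 -> lands@13:R; in-air after throw: [b5@10:L b4@11:R b1@12:L b3@13:R b2@14:L]
Beat 10 (L): throw ball5 h=6 -> lands@16:L; in-air after throw: [b4@11:R b1@12:L b3@13:R b2@14:L b5@16:L]
Beat 11 (R): throw ball4 h=6 -> lands@17:R; in-air after throw: [b1@12:L b3@13:R b2@14:L b5@16:L b4@17:R]
Beat 12 (L): throw ball1 h=7 -> lands@19:R; in-air after throw: [b3@13:R b2@14:L b5@16:L b4@17:R b1@19:R]
Ball 1: thrown@0 h=6 -> first land @6; rethrown@6 h=6 -> second land @12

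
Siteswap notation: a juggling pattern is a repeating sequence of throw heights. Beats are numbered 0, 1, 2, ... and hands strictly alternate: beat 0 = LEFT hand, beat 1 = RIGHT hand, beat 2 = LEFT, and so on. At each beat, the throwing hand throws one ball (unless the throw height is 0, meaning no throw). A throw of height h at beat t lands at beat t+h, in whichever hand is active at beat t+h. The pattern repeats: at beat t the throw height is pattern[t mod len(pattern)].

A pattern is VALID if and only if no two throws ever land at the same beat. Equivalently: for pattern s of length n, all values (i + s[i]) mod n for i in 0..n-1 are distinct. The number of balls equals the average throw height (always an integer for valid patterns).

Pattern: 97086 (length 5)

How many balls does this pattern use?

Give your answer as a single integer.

Answer: 6

Derivation:
Pattern = [9, 7, 0, 8, 6], length n = 5
  position 0: throw height = 9, running sum = 9
  position 1: throw height = 7, running sum = 16
  position 2: throw height = 0, running sum = 16
  position 3: throw height = 8, running sum = 24
  position 4: throw height = 6, running sum = 30
Total sum = 30; balls = sum / n = 30 / 5 = 6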